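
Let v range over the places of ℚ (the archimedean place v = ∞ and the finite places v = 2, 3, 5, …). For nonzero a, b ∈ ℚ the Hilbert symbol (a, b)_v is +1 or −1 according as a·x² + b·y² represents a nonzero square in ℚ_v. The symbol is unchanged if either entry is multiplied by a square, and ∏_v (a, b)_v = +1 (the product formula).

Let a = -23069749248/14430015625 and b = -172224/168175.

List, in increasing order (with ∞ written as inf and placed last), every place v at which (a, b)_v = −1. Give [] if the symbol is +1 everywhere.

Mod squares: a ≡ -7, b ≡ -2093. Check v ∈ {∞, 2, 3, 5, 7, 13, 23, 31}.
v=3: a=3^2·(≡2), b=3^2·(≡1) mod 3; (2|3)=-1, (1|3)=+1; (−1)^{2·2·1}·(-1)^2·(+1)^2 = +1.
v=2: v_2(a)=12, v_2(b)=6; units ≡ 1, 3 (mod 8); ε·ε+αω+βω = 0·1+12·1+6·0 ≡ 0  ⇒  (a,b)_2 = +1.
v=7: a=7^1·(≡5), b=7^-1·(≡4) mod 7; (5|7)=-1, (4|7)=+1; (−1)^{1·-1·3}·(-1)^-1·(+1)^1 = +1.
v=∞: -7 < 0 and -2093 < 0  ⇒  (a,b)_∞ = -1.
v=31: a=31^-4·(≡12), b=31^-2·(≡13) mod 31; (12|31)=-1, (13|31)=-1; (−1)^{-4·-2·15}·(-1)^-2·(-1)^-4 = +1.
v=23: a=23^2·(≡6), b=23^1·(≡13) mod 23; (6|23)=+1, (13|23)=+1; (−1)^{2·1·11}·(+1)^1·(+1)^2 = +1.
v=5: a=5^-6·(≡2), b=5^-2·(≡3) mod 5; (2|5)=-1, (3|5)=-1; (−1)^{-6·-2·2}·(-1)^-2·(-1)^-6 = +1.
v=13: a=13^2·(≡8), b=13^1·(≡11) mod 13; (8|13)=-1, (11|13)=-1; (−1)^{2·1·6}·(-1)^1·(-1)^2 = -1.
(-7, -2093 / ℚ) ramifies at {13, ∞}: a division algebra.

[13, inf]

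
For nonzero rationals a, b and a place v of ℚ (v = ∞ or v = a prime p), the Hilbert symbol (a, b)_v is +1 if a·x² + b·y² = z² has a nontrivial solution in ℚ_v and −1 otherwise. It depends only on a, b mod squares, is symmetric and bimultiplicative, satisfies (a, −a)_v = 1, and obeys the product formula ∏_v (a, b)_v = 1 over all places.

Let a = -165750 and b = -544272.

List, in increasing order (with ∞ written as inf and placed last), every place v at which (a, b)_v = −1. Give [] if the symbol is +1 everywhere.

Mod squares: a ≡ -6630, b ≡ -34017. Check v ∈ {∞, 2, 3, 5, 13, 17, 23, 29}.
v=5: a=5^3·(≡4), b=5^0·(≡3) mod 5; (4|5)=+1, (3|5)=-1; (−1)^{3·0·2}·(+1)^0·(-1)^3 = -1.
v=∞: -6630 < 0 and -34017 < 0  ⇒  (a,b)_∞ = -1.
v=3: a=3^1·(≡1), b=3^1·(≡1) mod 3; (1|3)=+1, (1|3)=+1; (−1)^{1·1·1}·(+1)^1·(+1)^1 = -1.
v=2: v_2(a)=1, v_2(b)=4; units ≡ 5, 7 (mod 8); ε·ε+αω+βω = 0·1+1·0+4·1 ≡ 0  ⇒  (a,b)_2 = +1.
v=23: a=23^0·(≡11), b=23^1·(≡3) mod 23; (11|23)=-1, (3|23)=+1; (−1)^{0·1·11}·(-1)^1·(+1)^0 = -1.
v=13: a=13^1·(≡3), b=13^0·(≡12) mod 13; (3|13)=+1, (12|13)=+1; (−1)^{1·0·6}·(+1)^0·(+1)^1 = +1.
v=29: a=29^0·(≡14), b=29^1·(≡24) mod 29; (14|29)=-1, (24|29)=+1; (−1)^{0·1·14}·(-1)^1·(+1)^0 = -1.
v=17: a=17^1·(≡8), b=17^1·(≡12) mod 17; (8|17)=+1, (12|17)=-1; (−1)^{1·1·8}·(+1)^1·(-1)^1 = -1.
|Ram(-6630, -34017)| = 6, even; anisotropic at {3, 5, 17, 23, 29, ∞}.

[3, 5, 17, 23, 29, inf]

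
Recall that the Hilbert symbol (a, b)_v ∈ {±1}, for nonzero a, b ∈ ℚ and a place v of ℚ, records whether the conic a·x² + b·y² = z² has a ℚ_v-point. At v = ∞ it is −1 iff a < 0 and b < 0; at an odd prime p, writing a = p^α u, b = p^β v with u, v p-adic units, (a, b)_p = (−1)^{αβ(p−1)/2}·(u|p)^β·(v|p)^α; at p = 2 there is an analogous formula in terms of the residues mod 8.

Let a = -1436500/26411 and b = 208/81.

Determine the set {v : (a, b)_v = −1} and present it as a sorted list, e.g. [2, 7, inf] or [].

Mod squares: a ≡ -935, b ≡ 13. Check v ∈ {∞, 2, 3, 5, 7, 11, 13, 17}.
v=5: a=5^3·(≡3), b=5^0·(≡3) mod 5; (3|5)=-1, (3|5)=-1; (−1)^{3·0·2}·(-1)^0·(-1)^3 = -1.
v=3: a=3^0·(≡1), b=3^-4·(≡1) mod 3; (1|3)=+1, (1|3)=+1; (−1)^{0·-4·1}·(+1)^-4·(+1)^0 = +1.
v=17: a=17^1·(≡16), b=17^0·(≡16) mod 17; (16|17)=+1, (16|17)=+1; (−1)^{1·0·8}·(+1)^0·(+1)^1 = +1.
v=13: a=13^2·(≡10), b=13^1·(≡1) mod 13; (10|13)=+1, (1|13)=+1; (−1)^{2·1·6}·(+1)^1·(+1)^2 = +1.
v=2: v_2(a)=2, v_2(b)=4; units ≡ 1, 5 (mod 8); ε·ε+αω+βω = 0·0+2·1+4·0 ≡ 0  ⇒  (a,b)_2 = +1.
v=7: a=7^-4·(≡3), b=7^0·(≡3) mod 7; (3|7)=-1, (3|7)=-1; (−1)^{-4·0·3}·(-1)^0·(-1)^-4 = +1.
v=∞: -935 < 0 and 13 > 0  ⇒  (a,b)_∞ = +1.
v=11: a=11^-1·(≡4), b=11^0·(≡8) mod 11; (4|11)=+1, (8|11)=-1; (−1)^{-1·0·5}·(+1)^0·(-1)^-1 = -1.
(-935, 13 / ℚ) ramifies at {5, 11}: a division algebra.

[5, 11]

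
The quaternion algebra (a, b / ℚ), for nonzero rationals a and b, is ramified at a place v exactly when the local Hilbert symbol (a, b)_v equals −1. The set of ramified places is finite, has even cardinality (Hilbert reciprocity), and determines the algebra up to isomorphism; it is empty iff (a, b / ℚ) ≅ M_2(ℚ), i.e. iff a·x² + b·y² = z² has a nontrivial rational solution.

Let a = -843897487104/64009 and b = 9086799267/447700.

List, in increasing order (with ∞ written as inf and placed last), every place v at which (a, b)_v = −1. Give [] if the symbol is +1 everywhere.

[31, 37]

Mod squares: a ≡ -152551, b ≡ 501239. Check v ∈ {∞, 2, 3, 5, 7, 11, 13, 19, 23, 31, 37}.
v=23: a=23^-2·(≡2), b=23^1·(≡6) mod 23; (2|23)=+1, (6|23)=+1; (−1)^{-2·1·11}·(+1)^1·(+1)^-2 = +1.
v=11: a=11^-2·(≡10), b=11^-2·(≡10) mod 11; (10|11)=-1, (10|11)=-1; (−1)^{-2·-2·5}·(-1)^-2·(-1)^-2 = +1.
v=37: a=37^1·(≡26), b=37^-1·(≡14) mod 37; (26|37)=+1, (14|37)=-1; (−1)^{1·-1·18}·(+1)^-1·(-1)^1 = -1.
v=∞: -152551 < 0 and 501239 > 0  ⇒  (a,b)_∞ = +1.
v=19: a=19^1·(≡12), b=19^1·(≡7) mod 19; (12|19)=-1, (7|19)=+1; (−1)^{1·1·9}·(-1)^1·(+1)^1 = +1.
v=5: a=5^0·(≡4), b=5^-2·(≡4) mod 5; (4|5)=+1, (4|5)=+1; (−1)^{0·-2·2}·(+1)^-2·(+1)^0 = +1.
v=7: a=7^5·(≡5), b=7^2·(≡1) mod 7; (5|7)=-1, (1|7)=+1; (−1)^{5·2·3}·(-1)^2·(+1)^5 = +1.
v=31: a=31^1·(≡20), b=31^1·(≡10) mod 31; (20|31)=+1, (10|31)=+1; (−1)^{1·1·15}·(+1)^1·(+1)^1 = -1.
v=3: a=3^2·(≡2), b=3^4·(≡2) mod 3; (2|3)=-1, (2|3)=-1; (−1)^{2·4·1}·(-1)^4·(-1)^2 = +1.
v=2: v_2(a)=8, v_2(b)=-2; units ≡ 1, 7 (mod 8); ε·ε+αω+βω = 0·1+8·0+-2·0 ≡ 0  ⇒  (a,b)_2 = +1.
v=13: a=13^0·(≡3), b=13^2·(≡5) mod 13; (3|13)=+1, (5|13)=-1; (−1)^{0·2·6}·(+1)^2·(-1)^0 = +1.
(-152551, 501239 / ℚ) ramifies at {31, 37}: a division algebra.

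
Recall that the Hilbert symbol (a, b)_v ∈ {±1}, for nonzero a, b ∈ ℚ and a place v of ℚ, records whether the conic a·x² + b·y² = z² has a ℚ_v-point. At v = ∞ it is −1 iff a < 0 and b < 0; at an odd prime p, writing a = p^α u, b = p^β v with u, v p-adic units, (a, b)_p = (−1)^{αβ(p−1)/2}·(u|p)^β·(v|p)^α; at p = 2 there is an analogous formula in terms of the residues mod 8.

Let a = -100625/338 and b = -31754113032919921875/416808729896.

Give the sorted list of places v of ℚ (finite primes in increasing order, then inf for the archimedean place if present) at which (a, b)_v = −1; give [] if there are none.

[11, inf]

Mod squares: a ≡ -322, b ≡ -46046. Check v ∈ {∞, 2, 3, 5, 7, 11, 13, 23, 29, 37, 59}.
v=11: a=11^0·(≡10), b=11^1·(≡1) mod 11; (10|11)=-1, (1|11)=+1; (−1)^{0·1·5}·(-1)^1·(+1)^0 = -1.
v=37: a=37^0·(≡3), b=37^-2·(≡17) mod 37; (3|37)=+1, (17|37)=-1; (−1)^{0·-2·18}·(+1)^-2·(-1)^0 = +1.
v=3: a=3^0·(≡2), b=3^8·(≡1) mod 3; (2|3)=-1, (1|3)=+1; (−1)^{0·8·1}·(-1)^8·(+1)^0 = +1.
v=23: a=23^1·(≡4), b=23^5·(≡17) mod 23; (4|23)=+1, (17|23)=-1; (−1)^{1·5·11}·(+1)^5·(-1)^1 = +1.
v=13: a=13^-2·(≡4), b=13^-1·(≡6) mod 13; (4|13)=+1, (6|13)=-1; (−1)^{-2·-1·6}·(+1)^-1·(-1)^-2 = +1.
v=∞: -322 < 0 and -46046 < 0  ⇒  (a,b)_∞ = -1.
v=59: a=59^0·(≡24), b=59^-2·(≡13) mod 59; (24|59)=-1, (13|59)=-1; (−1)^{0·-2·29}·(-1)^-2·(-1)^0 = +1.
v=7: a=7^1·(≡5), b=7^1·(≡1) mod 7; (5|7)=-1, (1|7)=+1; (−1)^{1·1·3}·(-1)^1·(+1)^1 = +1.
v=2: v_2(a)=-1, v_2(b)=-3; units ≡ 7, 1 (mod 8); ε·ε+αω+βω = 1·0+-1·0+-3·0 ≡ 0  ⇒  (a,b)_2 = +1.
v=5: a=5^4·(≡3), b=5^10·(≡4) mod 5; (3|5)=-1, (4|5)=+1; (−1)^{4·10·2}·(-1)^10·(+1)^4 = +1.
v=29: a=29^0·(≡14), b=29^-2·(≡23) mod 29; (14|29)=-1, (23|29)=+1; (−1)^{0·-2·14}·(-1)^-2·(+1)^0 = +1.
Ram(-322, -46046) = {11, ∞}; no ℚ_11-point on the conic.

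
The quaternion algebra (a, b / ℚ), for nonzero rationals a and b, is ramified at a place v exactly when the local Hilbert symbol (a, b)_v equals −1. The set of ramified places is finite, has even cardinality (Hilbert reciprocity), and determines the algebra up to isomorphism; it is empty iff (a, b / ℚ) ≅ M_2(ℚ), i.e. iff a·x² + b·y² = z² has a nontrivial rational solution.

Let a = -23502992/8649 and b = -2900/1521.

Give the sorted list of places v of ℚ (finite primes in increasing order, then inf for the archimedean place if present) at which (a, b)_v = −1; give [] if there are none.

Mod squares: a ≡ -1073, b ≡ -29. Check v ∈ {∞, 2, 3, 5, 13, 29, 31, 37}.
v=5: a=5^0·(≡2), b=5^2·(≡4) mod 5; (2|5)=-1, (4|5)=+1; (−1)^{0·2·2}·(-1)^2·(+1)^0 = +1.
v=∞: -1073 < 0 and -29 < 0  ⇒  (a,b)_∞ = -1.
v=2: v_2(a)=4, v_2(b)=2; units ≡ 7, 3 (mod 8); ε·ε+αω+βω = 1·1+4·1+2·0 ≡ 1  ⇒  (a,b)_2 = -1.
v=13: a=13^0·(≡5), b=13^-2·(≡10) mod 13; (5|13)=-1, (10|13)=+1; (−1)^{0·-2·6}·(-1)^-2·(+1)^0 = +1.
v=3: a=3^-2·(≡1), b=3^-2·(≡1) mod 3; (1|3)=+1, (1|3)=+1; (−1)^{-2·-2·1}·(+1)^-2·(+1)^-2 = +1.
v=31: a=31^-2·(≡24), b=31^0·(≡7) mod 31; (24|31)=-1, (7|31)=+1; (−1)^{-2·0·15}·(-1)^0·(+1)^-2 = +1.
v=37: a=37^3·(≡31), b=37^0·(≡15) mod 37; (31|37)=-1, (15|37)=-1; (−1)^{3·0·18}·(-1)^0·(-1)^3 = -1.
v=29: a=29^1·(≡27), b=29^1·(≡28) mod 29; (27|29)=-1, (28|29)=+1; (−1)^{1·1·14}·(-1)^1·(+1)^1 = -1.
|Ram(-1073, -29)| = 4, even; anisotropic at {2, 29, 37, ∞}.

[2, 29, 37, inf]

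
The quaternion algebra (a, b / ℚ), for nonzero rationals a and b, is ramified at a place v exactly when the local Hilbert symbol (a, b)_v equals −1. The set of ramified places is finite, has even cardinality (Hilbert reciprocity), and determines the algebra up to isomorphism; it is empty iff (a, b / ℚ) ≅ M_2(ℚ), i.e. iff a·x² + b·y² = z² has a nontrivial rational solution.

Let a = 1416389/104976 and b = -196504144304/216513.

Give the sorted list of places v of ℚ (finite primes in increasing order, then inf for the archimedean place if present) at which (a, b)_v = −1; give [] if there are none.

Mod squares: a ≡ 29, b ≡ -9867. Check v ∈ {∞, 2, 3, 11, 13, 17, 23, 29}.
v=∞: 29 > 0 and -9867 < 0  ⇒  (a,b)_∞ = +1.
v=13: a=13^2·(≡9), b=13^3·(≡2) mod 13; (9|13)=+1, (2|13)=-1; (−1)^{2·3·6}·(+1)^3·(-1)^2 = +1.
v=29: a=29^1·(≡6), b=29^2·(≡24) mod 29; (6|29)=+1, (24|29)=+1; (−1)^{1·2·14}·(+1)^2·(+1)^1 = +1.
v=2: v_2(a)=-4, v_2(b)=4; units ≡ 5, 5 (mod 8); ε·ε+αω+βω = 0·0+-4·1+4·1 ≡ 0  ⇒  (a,b)_2 = +1.
v=11: a=11^0·(≡6), b=11^-1·(≡4) mod 11; (6|11)=-1, (4|11)=+1; (−1)^{0·-1·5}·(-1)^-1·(+1)^0 = -1.
v=3: a=3^-8·(≡2), b=3^-9·(≡2) mod 3; (2|3)=-1, (2|3)=-1; (−1)^{-8·-9·1}·(-1)^-9·(-1)^-8 = -1.
v=17: a=17^2·(≡5), b=17^2·(≡5) mod 17; (5|17)=-1, (5|17)=-1; (−1)^{2·2·8}·(-1)^2·(-1)^2 = +1.
v=23: a=23^0·(≡18), b=23^1·(≡2) mod 23; (18|23)=+1, (2|23)=+1; (−1)^{0·1·11}·(+1)^1·(+1)^0 = +1.
|Ram(29, -9867)| = 2, even; anisotropic at {3, 11}.

[3, 11]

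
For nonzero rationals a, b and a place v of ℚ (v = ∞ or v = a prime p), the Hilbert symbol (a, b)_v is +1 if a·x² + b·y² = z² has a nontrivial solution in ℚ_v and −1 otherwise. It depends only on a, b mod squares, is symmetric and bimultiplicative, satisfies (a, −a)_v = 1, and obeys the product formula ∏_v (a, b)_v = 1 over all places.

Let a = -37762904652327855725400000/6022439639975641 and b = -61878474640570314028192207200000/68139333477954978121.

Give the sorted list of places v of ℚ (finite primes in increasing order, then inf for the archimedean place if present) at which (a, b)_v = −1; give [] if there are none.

Mod squares: a ≡ -3335, b ≡ -2324495. Check v ∈ {∞, 2, 3, 5, 13, 17, 19, 23, 29, 37, 41, 43, 47}.
v=5: a=5^5·(≡2), b=5^5·(≡1) mod 5; (2|5)=-1, (1|5)=+1; (−1)^{5·5·2}·(-1)^5·(+1)^5 = -1.
v=13: a=13^2·(≡2), b=13^4·(≡9) mod 13; (2|13)=-1, (9|13)=+1; (−1)^{2·4·6}·(-1)^4·(+1)^2 = +1.
v=37: a=37^2·(≡18), b=37^0·(≡12) mod 37; (18|37)=-1, (12|37)=+1; (−1)^{2·0·18}·(-1)^0·(+1)^2 = +1.
v=41: a=41^2·(≡19), b=41^3·(≡8) mod 41; (19|41)=-1, (8|41)=+1; (−1)^{2·3·20}·(-1)^3·(+1)^2 = -1.
v=23: a=23^5·(≡4), b=23^7·(≡14) mod 23; (4|23)=+1, (14|23)=-1; (−1)^{5·7·11}·(+1)^7·(-1)^5 = +1.
v=∞: -3335 < 0 and -2324495 < 0  ⇒  (a,b)_∞ = -1.
v=29: a=29^1·(≡1), b=29^1·(≡20) mod 29; (1|29)=+1, (20|29)=+1; (−1)^{1·1·14}·(+1)^1·(+1)^1 = +1.
v=47: a=47^-4·(≡7), b=47^-6·(≡43) mod 47; (7|47)=+1, (43|47)=-1; (−1)^{-4·-6·23}·(+1)^-6·(-1)^-4 = +1.
v=17: a=17^2·(≡7), b=17^3·(≡16) mod 17; (7|17)=-1, (16|17)=+1; (−1)^{2·3·8}·(-1)^3·(+1)^2 = -1.
v=2: v_2(a)=6, v_2(b)=8; units ≡ 1, 1 (mod 8); ε·ε+αω+βω = 0·0+6·0+8·0 ≡ 0  ⇒  (a,b)_2 = +1.
v=43: a=43^-4·(≡37), b=43^-6·(≡7) mod 43; (37|43)=-1, (7|43)=-1; (−1)^{-4·-6·21}·(-1)^-6·(-1)^-4 = +1.
v=3: a=3^2·(≡1), b=3^4·(≡1) mod 3; (1|3)=+1, (1|3)=+1; (−1)^{2·4·1}·(+1)^4·(+1)^2 = +1.
v=19: a=19^-2·(≡1), b=19^0·(≡10) mod 19; (1|19)=+1, (10|19)=-1; (−1)^{-2·0·9}·(+1)^0·(-1)^-2 = +1.
(-3335, -2324495 / ℚ) ramifies at {5, 17, 41, ∞}: a division algebra.

[5, 17, 41, inf]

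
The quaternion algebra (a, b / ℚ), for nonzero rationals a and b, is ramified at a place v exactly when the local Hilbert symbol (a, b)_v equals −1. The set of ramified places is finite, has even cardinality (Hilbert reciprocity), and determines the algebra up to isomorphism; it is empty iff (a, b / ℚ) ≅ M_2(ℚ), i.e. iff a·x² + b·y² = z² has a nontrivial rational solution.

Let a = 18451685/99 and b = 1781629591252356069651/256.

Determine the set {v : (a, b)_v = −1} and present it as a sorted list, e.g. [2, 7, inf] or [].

[2, 23, 31, 53]

(a, b) ≡ (84535, 14535931) mod (ℚ^×)²; places V = {2, 3, 5, 7, 11, 19, 23, 29, 31, 37, 53, ∞}.
(a,b)_53: α=1, u≡32; β=2, v≡27 (mod 53); (32|53)=-1, (27|53)=-1; sign (−1)^0·-1^2·-1^1 = -1.
(a,b)_3: α=-2, u≡1; β=2, v≡1 (mod 3); (1|3)=+1, (1|3)=+1; sign (−1)^0·+1^2·+1^-2 = +1.
(a,b)_2: α=0, β=-8; u≡7, v≡3 (mod 8); ε(u)ε(v)=1·1, αω(v)=0·1, βω(u)=-8·0; sum ≡ 1  ⇒  -1.
(a,b)_31: α=0, u≡24; β=1, v≡3 (mod 31); (24|31)=-1, (3|31)=-1; sign (−1)^0·-1^1·-1^0 = -1.
(a,b)_11: α=-1, u≡6; β=0, v≡3 (mod 11); (6|11)=-1, (3|11)=+1; sign (−1)^0·-1^0·+1^-1 = +1.
(a,b)_∞: sgn(84535)=+, sgn(14535931)=+, so +1.
(a,b)_37: α=0, u≡21; β=1, v≡28 (mod 37); (21|37)=+1, (28|37)=+1; sign (−1)^0·+1^1·+1^0 = +1.
(a,b)_19: α=0, u≡11; β=1, v≡8 (mod 19); (11|19)=+1, (8|19)=-1; sign (−1)^0·+1^1·-1^0 = +1.
(a,b)_29: α=1, u≡27; β=3, v≡12 (mod 29); (27|29)=-1, (12|29)=-1; sign (−1)^0·-1^3·-1^1 = +1.
(a,b)_5: α=1, u≡3; β=0, v≡1 (mod 5); (3|5)=-1, (1|5)=+1; sign (−1)^0·-1^0·+1^1 = +1.
(a,b)_7: α=4, u≡6; β=8, v≡4 (mod 7); (6|7)=-1, (4|7)=+1; sign (−1)^0·-1^8·+1^4 = +1.
(a,b)_23: α=0, u≡17; β=1, v≡3 (mod 23); (17|23)=-1, (3|23)=+1; sign (−1)^0·-1^1·+1^0 = -1.
Ram(84535, 14535931) = {2, 23, 31, 53}; no ℚ_2-point on the conic.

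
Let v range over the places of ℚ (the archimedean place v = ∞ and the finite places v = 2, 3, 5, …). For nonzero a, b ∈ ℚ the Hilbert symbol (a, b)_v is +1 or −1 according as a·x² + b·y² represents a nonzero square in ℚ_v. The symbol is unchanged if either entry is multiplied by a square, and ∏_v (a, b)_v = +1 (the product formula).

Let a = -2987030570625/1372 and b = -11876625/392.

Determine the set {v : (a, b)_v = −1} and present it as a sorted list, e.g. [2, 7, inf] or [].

[23, inf]

Mod squares: a ≡ -119, b ≡ -11730. Check v ∈ {∞, 2, 3, 5, 7, 17, 23}.
v=7: a=7^-3·(≡1), b=7^-2·(≡2) mod 7; (1|7)=+1, (2|7)=+1; (−1)^{-3·-2·3}·(+1)^-2·(+1)^-3 = +1.
v=17: a=17^1·(≡14), b=17^1·(≡7) mod 17; (14|17)=-1, (7|17)=-1; (−1)^{1·1·8}·(-1)^1·(-1)^1 = +1.
v=23: a=23^2·(≡14), b=23^1·(≡21) mod 23; (14|23)=-1, (21|23)=-1; (−1)^{2·1·11}·(-1)^1·(-1)^2 = -1.
v=∞: -119 < 0 and -11730 < 0  ⇒  (a,b)_∞ = -1.
v=3: a=3^12·(≡1), b=3^5·(≡2) mod 3; (1|3)=+1, (2|3)=-1; (−1)^{12·5·1}·(+1)^5·(-1)^12 = +1.
v=2: v_2(a)=-2, v_2(b)=-3; units ≡ 1, 7 (mod 8); ε·ε+αω+βω = 0·1+-2·0+-3·0 ≡ 0  ⇒  (a,b)_2 = +1.
v=5: a=5^4·(≡1), b=5^3·(≡1) mod 5; (1|5)=+1, (1|5)=+1; (−1)^{4·3·2}·(+1)^3·(+1)^4 = +1.
(-119, -11730 / ℚ) ramifies at {23, ∞}: a division algebra.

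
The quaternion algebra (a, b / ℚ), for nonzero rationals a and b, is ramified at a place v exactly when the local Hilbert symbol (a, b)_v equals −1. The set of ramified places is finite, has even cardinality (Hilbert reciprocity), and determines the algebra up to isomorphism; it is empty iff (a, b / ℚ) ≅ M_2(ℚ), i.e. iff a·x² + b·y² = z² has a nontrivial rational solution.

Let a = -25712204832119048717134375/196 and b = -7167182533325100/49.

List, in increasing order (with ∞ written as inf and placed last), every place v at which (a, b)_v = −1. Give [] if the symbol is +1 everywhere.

[11, 23, 41, inf]

(a, b) ≡ (-8815, -2562131) mod (ℚ^×)²; places V = {2, 3, 5, 7, 11, 13, 19, 23, 41, 43, ∞}.
(a,b)_2: α=-2, β=2; u≡1, v≡5 (mod 8); ε(u)ε(v)=0·0, αω(v)=-2·1, βω(u)=2·0; sum ≡ 0  ⇒  +1.
(a,b)_11: α=4, u≡7; β=1, v≡1 (mod 11); (7|11)=-1, (1|11)=+1; sign (−1)^0·-1^1·+1^4 = -1.
(a,b)_19: α=2, u≡11; β=1, v≡8 (mod 19); (11|19)=+1, (8|19)=-1; sign (−1)^0·+1^1·-1^2 = +1.
(a,b)_43: α=3, u≡40; β=2, v≡38 (mod 43); (40|43)=+1, (38|43)=+1; sign (−1)^0·+1^2·+1^3 = +1.
(a,b)_5: α=5, u≡2; β=2, v≡4 (mod 5); (2|5)=-1, (4|5)=+1; sign (−1)^0·-1^2·+1^5 = +1.
(a,b)_41: α=5, u≡32; β=3, v≡7 (mod 41); (32|41)=+1, (7|41)=-1; sign (−1)^0·+1^3·-1^5 = -1.
(a,b)_∞: sgn(-8815)=−, sgn(-2562131)=−, so -1.
(a,b)_3: α=0, u≡2; β=2, v≡1 (mod 3); (2|3)=-1, (1|3)=+1; sign (−1)^0·-1^2·+1^0 = +1.
(a,b)_13: α=2, u≡3; β=1, v≡6 (mod 13); (3|13)=+1, (6|13)=-1; sign (−1)^0·+1^1·-1^2 = +1.
(a,b)_7: α=-2, u≡5; β=-2, v≡1 (mod 7); (5|7)=-1, (1|7)=+1; sign (−1)^0·-1^-2·+1^-2 = +1.
(a,b)_23: α=0, u≡22; β=1, v≡17 (mod 23); (22|23)=-1, (17|23)=-1; sign (−1)^0·-1^1·-1^0 = -1.
|Ram(-8815, -2562131)| = 4, even; anisotropic at {11, 23, 41, ∞}.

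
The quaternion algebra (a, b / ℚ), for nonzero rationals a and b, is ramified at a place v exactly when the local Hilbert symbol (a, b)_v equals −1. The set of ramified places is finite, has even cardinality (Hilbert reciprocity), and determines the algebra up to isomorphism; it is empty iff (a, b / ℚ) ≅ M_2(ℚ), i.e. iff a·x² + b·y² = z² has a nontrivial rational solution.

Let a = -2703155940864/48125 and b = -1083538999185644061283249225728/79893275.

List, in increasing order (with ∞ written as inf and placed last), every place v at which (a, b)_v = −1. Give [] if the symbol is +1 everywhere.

[7, 37, 41, inf]

(a, b) ≡ (-170774758, -6524617) mod (ℚ^×)²; places V = {2, 3, 5, 7, 11, 17, 23, 37, 41, 43, ∞}.
(a,b)_17: α=1, u≡2; β=3, v≡13 (mod 17); (2|17)=+1, (13|17)=+1; sign (−1)^0·+1^3·+1^1 = +1.
(a,b)_3: α=2, u≡2; β=4, v≡2 (mod 3); (2|3)=-1, (2|3)=-1; sign (−1)^0·-1^4·-1^2 = +1.
(a,b)_2: α=9, β=16; u≡5, v≡7 (mod 8); ε(u)ε(v)=0·1, αω(v)=9·0, βω(u)=16·1; sum ≡ 0  ⇒  +1.
(a,b)_37: α=1, u≡6; β=3, v≡11 (mod 37); (6|37)=-1, (11|37)=+1; sign (−1)^0·-1^3·+1^1 = -1.
(a,b)_41: α=1, u≡15; β=3, v≡20 (mod 41); (15|41)=-1, (20|41)=+1; sign (−1)^0·-1^3·+1^1 = -1.
(a,b)_23: α=2, u≡16; β=5, v≡1 (mod 23); (16|23)=+1, (1|23)=+1; sign (−1)^0·+1^5·+1^2 = +1.
(a,b)_43: α=1, u≡23; β=2, v≡13 (mod 43); (23|43)=+1, (13|43)=+1; sign (−1)^0·+1^2·+1^1 = +1.
(a,b)_∞: sgn(-170774758)=−, sgn(-6524617)=−, so -1.
(a,b)_11: α=-1, u≡9; β=-3, v≡6 (mod 11); (9|11)=+1, (6|11)=-1; sign (−1)^1·+1^-3·-1^-1 = +1.
(a,b)_7: α=-1, u≡6; β=-4, v≡6 (mod 7); (6|7)=-1, (6|7)=-1; sign (−1)^0·-1^-4·-1^-1 = -1.
(a,b)_5: α=-4, u≡3; β=-2, v≡2 (mod 5); (3|5)=-1, (2|5)=-1; sign (−1)^0·-1^-2·-1^-4 = +1.
(-170774758, -6524617 / ℚ) ramifies at {7, 37, 41, ∞}: a division algebra.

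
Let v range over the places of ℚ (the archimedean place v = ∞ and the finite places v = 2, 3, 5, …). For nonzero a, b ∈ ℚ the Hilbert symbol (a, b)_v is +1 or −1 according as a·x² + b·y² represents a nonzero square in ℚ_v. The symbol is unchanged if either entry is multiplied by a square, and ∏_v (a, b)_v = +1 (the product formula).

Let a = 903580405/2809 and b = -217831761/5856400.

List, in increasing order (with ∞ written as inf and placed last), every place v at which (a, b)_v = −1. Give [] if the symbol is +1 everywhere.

Mod squares: a ≡ 409045, b ≡ -3689. Check v ∈ {∞, 2, 3, 5, 7, 11, 13, 17, 29, 31, 47, 53}.
v=31: a=31^1·(≡28), b=31^1·(≡8) mod 31; (28|31)=+1, (8|31)=+1; (−1)^{1·1·15}·(+1)^1·(+1)^1 = -1.
v=53: a=53^-2·(≡47), b=53^0·(≡51) mod 53; (47|53)=+1, (51|53)=-1; (−1)^{-2·0·26}·(+1)^0·(-1)^-2 = +1.
v=2: v_2(a)=0, v_2(b)=-4; units ≡ 5, 7 (mod 8); ε·ε+αω+βω = 0·1+0·0+-4·1 ≡ 0  ⇒  (a,b)_2 = +1.
v=7: a=7^1·(≡5), b=7^1·(≡5) mod 7; (5|7)=-1, (5|7)=-1; (−1)^{1·1·3}·(-1)^1·(-1)^1 = -1.
v=3: a=3^0·(≡1), b=3^10·(≡1) mod 3; (1|3)=+1, (1|3)=+1; (−1)^{0·10·1}·(+1)^10·(+1)^0 = +1.
v=13: a=13^1·(≡8), b=13^0·(≡12) mod 13; (8|13)=-1, (12|13)=+1; (−1)^{1·0·6}·(-1)^0·(+1)^1 = +1.
v=17: a=17^0·(≡15), b=17^1·(≡16) mod 17; (15|17)=+1, (16|17)=+1; (−1)^{0·1·8}·(+1)^1·(+1)^0 = +1.
v=5: a=5^1·(≡4), b=5^-2·(≡4) mod 5; (4|5)=+1, (4|5)=+1; (−1)^{1·-2·2}·(+1)^-2·(+1)^1 = +1.
v=29: a=29^1·(≡8), b=29^0·(≡6) mod 29; (8|29)=-1, (6|29)=+1; (−1)^{1·0·14}·(-1)^0·(+1)^1 = +1.
v=47: a=47^2·(≡21), b=47^0·(≡34) mod 47; (21|47)=+1, (34|47)=+1; (−1)^{2·0·23}·(+1)^0·(+1)^2 = +1.
v=11: a=11^0·(≡6), b=11^-4·(≡10) mod 11; (6|11)=-1, (10|11)=-1; (−1)^{0·-4·5}·(-1)^-4·(-1)^0 = +1.
v=∞: 409045 > 0 and -3689 < 0  ⇒  (a,b)_∞ = +1.
Ram(409045, -3689) = {7, 31}; no ℚ_7-point on the conic.

[7, 31]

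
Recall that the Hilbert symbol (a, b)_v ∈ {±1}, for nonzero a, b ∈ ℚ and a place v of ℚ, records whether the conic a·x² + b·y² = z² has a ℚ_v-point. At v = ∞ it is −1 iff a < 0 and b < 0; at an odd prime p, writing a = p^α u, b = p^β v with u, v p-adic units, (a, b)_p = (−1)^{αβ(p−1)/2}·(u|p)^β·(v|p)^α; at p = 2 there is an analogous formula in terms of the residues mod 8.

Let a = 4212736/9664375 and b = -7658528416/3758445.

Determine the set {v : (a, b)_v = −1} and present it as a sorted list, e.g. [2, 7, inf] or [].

[2, 5, 11, 17]

(a, b) ≡ (238, -770) mod (ℚ^×)²; places V = {2, 3, 5, 7, 11, 17, 41, 43, 47, ∞}.
(a,b)_43: α=0, u≡15; β=2, v≡4 (mod 43); (15|43)=+1, (4|43)=+1; sign (−1)^0·+1^2·+1^0 = +1.
(a,b)_41: α=0, u≡23; β=2, v≡40 (mod 41); (23|41)=+1, (40|41)=+1; sign (−1)^0·+1^2·+1^0 = +1.
(a,b)_7: α=-1, u≡3; β=1, v≡1 (mod 7); (3|7)=-1, (1|7)=+1; sign (−1)^1·-1^1·+1^-1 = +1.
(a,b)_47: α=-2, u≡8; β=0, v≡13 (mod 47); (8|47)=+1, (13|47)=-1; sign (−1)^0·+1^0·-1^-2 = +1.
(a,b)_∞: sgn(238)=+, sgn(-770)=−, so +1.
(a,b)_3: α=0, u≡1; β=-2, v≡1 (mod 3); (1|3)=+1, (1|3)=+1; sign (−1)^0·+1^-2·+1^0 = +1.
(a,b)_2: α=11, β=5; u≡7, v≡7 (mod 8); ε(u)ε(v)=1·1, αω(v)=11·0, βω(u)=5·0; sum ≡ 1  ⇒  -1.
(a,b)_5: α=-4, u≡2; β=-1, v≡1 (mod 5); (2|5)=-1, (1|5)=+1; sign (−1)^0·-1^-1·+1^-4 = -1.
(a,b)_17: α=1, u≡3; β=-4, v≡10 (mod 17); (3|17)=-1, (10|17)=-1; sign (−1)^0·-1^-4·-1^1 = -1.
(a,b)_11: α=2, u≡2; β=1, v≡7 (mod 11); (2|11)=-1, (7|11)=-1; sign (−1)^0·-1^1·-1^2 = -1.
|Ram(238, -770)| = 4, even; anisotropic at {2, 5, 11, 17}.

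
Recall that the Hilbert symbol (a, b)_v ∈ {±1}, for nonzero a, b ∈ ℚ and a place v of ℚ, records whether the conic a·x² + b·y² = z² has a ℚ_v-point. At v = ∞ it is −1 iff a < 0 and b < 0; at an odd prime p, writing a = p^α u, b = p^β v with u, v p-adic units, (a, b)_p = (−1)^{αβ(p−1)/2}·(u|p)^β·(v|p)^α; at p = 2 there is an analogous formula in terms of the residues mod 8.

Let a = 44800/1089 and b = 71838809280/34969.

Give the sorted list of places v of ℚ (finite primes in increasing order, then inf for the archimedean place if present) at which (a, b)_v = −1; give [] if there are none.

Mod squares: a ≡ 7, b ≡ 1539755. Check v ∈ {∞, 2, 3, 5, 7, 11, 17, 29, 37, 41}.
v=37: a=37^0·(≡25), b=37^1·(≡21) mod 37; (25|37)=+1, (21|37)=+1; (−1)^{0·1·18}·(+1)^1·(+1)^0 = +1.
v=5: a=5^2·(≡3), b=5^1·(≡4) mod 5; (3|5)=-1, (4|5)=+1; (−1)^{2·1·2}·(-1)^1·(+1)^2 = -1.
v=17: a=17^0·(≡5), b=17^-2·(≡5) mod 17; (5|17)=-1, (5|17)=-1; (−1)^{0·-2·8}·(-1)^-2·(-1)^0 = +1.
v=7: a=7^1·(≡4), b=7^1·(≡1) mod 7; (4|7)=+1, (1|7)=+1; (−1)^{1·1·3}·(+1)^1·(+1)^1 = -1.
v=∞: 7 > 0 and 1539755 > 0  ⇒  (a,b)_∞ = +1.
v=41: a=41^0·(≡3), b=41^1·(≡20) mod 41; (3|41)=-1, (20|41)=+1; (−1)^{0·1·20}·(-1)^1·(+1)^0 = -1.
v=11: a=11^-2·(≡7), b=11^-2·(≡6) mod 11; (7|11)=-1, (6|11)=-1; (−1)^{-2·-2·5}·(-1)^-2·(-1)^-2 = +1.
v=3: a=3^-2·(≡1), b=3^6·(≡2) mod 3; (1|3)=+1, (2|3)=-1; (−1)^{-2·6·1}·(+1)^6·(-1)^-2 = +1.
v=2: v_2(a)=8, v_2(b)=6; units ≡ 7, 3 (mod 8); ε·ε+αω+βω = 1·1+8·1+6·0 ≡ 1  ⇒  (a,b)_2 = -1.
v=29: a=29^0·(≡16), b=29^1·(≡25) mod 29; (16|29)=+1, (25|29)=+1; (−1)^{0·1·14}·(+1)^1·(+1)^0 = +1.
|Ram(7, 1539755)| = 4, even; anisotropic at {2, 5, 7, 41}.

[2, 5, 7, 41]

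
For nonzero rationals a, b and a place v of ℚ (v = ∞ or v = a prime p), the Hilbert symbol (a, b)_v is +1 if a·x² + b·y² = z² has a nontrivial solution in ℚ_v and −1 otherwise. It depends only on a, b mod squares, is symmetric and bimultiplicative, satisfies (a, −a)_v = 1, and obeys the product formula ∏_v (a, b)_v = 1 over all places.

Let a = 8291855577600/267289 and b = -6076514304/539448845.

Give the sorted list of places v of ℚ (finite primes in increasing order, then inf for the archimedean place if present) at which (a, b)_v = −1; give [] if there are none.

[2, 37]

(a, b) ≡ (2146, -5) mod (ℚ^×)²; places V = {2, 3, 5, 7, 11, 13, 17, 29, 37, 47, ∞}.
(a,b)_29: α=1, u≡20; β=2, v≡20 (mod 29); (20|29)=+1, (20|29)=+1; sign (−1)^0·+1^2·+1^1 = +1.
(a,b)_3: α=2, u≡1; β=2, v≡1 (mod 3); (1|3)=+1, (1|3)=+1; sign (−1)^0·+1^2·+1^2 = +1.
(a,b)_11: α=-2, u≡5; β=0, v≡8 (mod 11); (5|11)=+1, (8|11)=-1; sign (−1)^0·+1^0·-1^-2 = +1.
(a,b)_13: α=0, u≡4; β=-2, v≡8 (mod 13); (4|13)=+1, (8|13)=-1; sign (−1)^0·+1^-2·-1^0 = +1.
(a,b)_7: α=2, u≡1; β=2, v≡4 (mod 7); (1|7)=+1, (4|7)=+1; sign (−1)^0·+1^2·+1^2 = +1.
(a,b)_2: α=9, β=14; u≡1, v≡3 (mod 8); ε(u)ε(v)=0·1, αω(v)=9·1, βω(u)=14·0; sum ≡ 1  ⇒  -1.
(a,b)_37: α=3, u≡26; β=0, v≡13 (mod 37); (26|37)=+1, (13|37)=-1; sign (−1)^0·+1^0·-1^3 = -1.
(a,b)_∞: sgn(2146)=+, sgn(-5)=−, so +1.
(a,b)_5: α=2, u≡1; β=-1, v≡4 (mod 5); (1|5)=+1, (4|5)=+1; sign (−1)^0·+1^-1·+1^2 = +1.
(a,b)_47: α=-2, u≡5; β=-2, v≡16 (mod 47); (5|47)=-1, (16|47)=+1; sign (−1)^0·-1^-2·+1^-2 = +1.
(a,b)_17: α=0, u≡8; β=-2, v≡14 (mod 17); (8|17)=+1, (14|17)=-1; sign (−1)^0·+1^-2·-1^0 = +1.
|Ram(2146, -5)| = 2, even; anisotropic at {2, 37}.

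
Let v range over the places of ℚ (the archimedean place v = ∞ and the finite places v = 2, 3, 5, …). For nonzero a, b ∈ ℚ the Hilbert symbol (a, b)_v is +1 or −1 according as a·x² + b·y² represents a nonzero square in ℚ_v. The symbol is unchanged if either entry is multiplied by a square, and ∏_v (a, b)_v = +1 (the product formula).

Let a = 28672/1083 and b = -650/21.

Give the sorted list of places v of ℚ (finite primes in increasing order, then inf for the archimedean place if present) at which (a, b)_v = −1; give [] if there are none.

(a, b) ≡ (21, -546) mod (ℚ^×)²; places V = {2, 3, 5, 7, 13, 19, ∞}.
(a,b)_3: α=-1, u≡1; β=-1, v≡1 (mod 3); (1|3)=+1, (1|3)=+1; sign (−1)^1·+1^-1·+1^-1 = -1.
(a,b)_5: α=0, u≡4; β=2, v≡4 (mod 5); (4|5)=+1, (4|5)=+1; sign (−1)^0·+1^2·+1^0 = +1.
(a,b)_19: α=-2, u≡13; β=0, v≡17 (mod 19); (13|19)=-1, (17|19)=+1; sign (−1)^0·-1^0·+1^-2 = +1.
(a,b)_13: α=0, u≡5; β=1, v≡10 (mod 13); (5|13)=-1, (10|13)=+1; sign (−1)^0·-1^1·+1^0 = -1.
(a,b)_∞: sgn(21)=+, sgn(-546)=−, so +1.
(a,b)_7: α=1, u≡3; β=-1, v≡5 (mod 7); (3|7)=-1, (5|7)=-1; sign (−1)^1·-1^-1·-1^1 = -1.
(a,b)_2: α=12, β=1; u≡5, v≡7 (mod 8); ε(u)ε(v)=0·1, αω(v)=12·0, βω(u)=1·1; sum ≡ 1  ⇒  -1.
|Ram(21, -546)| = 4, even; anisotropic at {2, 3, 7, 13}.

[2, 3, 7, 13]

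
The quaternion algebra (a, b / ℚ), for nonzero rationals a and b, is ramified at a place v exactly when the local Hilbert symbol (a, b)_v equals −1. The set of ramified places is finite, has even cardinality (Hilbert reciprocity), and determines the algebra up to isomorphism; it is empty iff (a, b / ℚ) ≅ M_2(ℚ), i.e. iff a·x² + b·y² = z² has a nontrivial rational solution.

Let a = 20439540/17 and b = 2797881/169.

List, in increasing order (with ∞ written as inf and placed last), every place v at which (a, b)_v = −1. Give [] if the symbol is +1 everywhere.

[3, 37]

Mod squares: a ≡ 1072445, b ≡ 5289. Check v ∈ {∞, 2, 3, 5, 11, 13, 17, 23, 31, 37, 41, 43}.
v=41: a=41^0·(≡25), b=41^1·(≡28) mod 41; (25|41)=+1, (28|41)=-1; (−1)^{0·1·20}·(+1)^1·(-1)^0 = +1.
v=13: a=13^0·(≡1), b=13^-2·(≡8) mod 13; (1|13)=+1, (8|13)=-1; (−1)^{0·-2·6}·(+1)^-2·(-1)^0 = +1.
v=5: a=5^1·(≡4), b=5^0·(≡4) mod 5; (4|5)=+1, (4|5)=+1; (−1)^{1·0·2}·(+1)^0·(+1)^1 = +1.
v=2: v_2(a)=2, v_2(b)=0; units ≡ 5, 1 (mod 8); ε·ε+αω+βω = 0·0+2·0+0·1 ≡ 0  ⇒  (a,b)_2 = +1.
v=31: a=31^1·(≡11), b=31^0·(≡16) mod 31; (11|31)=-1, (16|31)=+1; (−1)^{1·0·15}·(-1)^0·(+1)^1 = +1.
v=∞: 1072445 > 0 and 5289 > 0  ⇒  (a,b)_∞ = +1.
v=3: a=3^4·(≡2), b=3^1·(≡2) mod 3; (2|3)=-1, (2|3)=-1; (−1)^{4·1·1}·(-1)^1·(-1)^4 = -1.
v=43: a=43^0·(≡13), b=43^1·(≡26) mod 43; (13|43)=+1, (26|43)=-1; (−1)^{0·1·21}·(+1)^1·(-1)^0 = +1.
v=37: a=37^1·(≡18), b=37^0·(≡6) mod 37; (18|37)=-1, (6|37)=-1; (−1)^{1·0·18}·(-1)^0·(-1)^1 = -1.
v=11: a=11^1·(≡7), b=11^0·(≡5) mod 11; (7|11)=-1, (5|11)=+1; (−1)^{1·0·5}·(-1)^0·(+1)^1 = +1.
v=23: a=23^0·(≡9), b=23^2·(≡20) mod 23; (9|23)=+1, (20|23)=-1; (−1)^{0·2·11}·(+1)^2·(-1)^0 = +1.
v=17: a=17^-1·(≡15), b=17^0·(≡13) mod 17; (15|17)=+1, (13|17)=+1; (−1)^{-1·0·8}·(+1)^0·(+1)^-1 = +1.
Ram(1072445, 5289) = {3, 37}; no ℚ_3-point on the conic.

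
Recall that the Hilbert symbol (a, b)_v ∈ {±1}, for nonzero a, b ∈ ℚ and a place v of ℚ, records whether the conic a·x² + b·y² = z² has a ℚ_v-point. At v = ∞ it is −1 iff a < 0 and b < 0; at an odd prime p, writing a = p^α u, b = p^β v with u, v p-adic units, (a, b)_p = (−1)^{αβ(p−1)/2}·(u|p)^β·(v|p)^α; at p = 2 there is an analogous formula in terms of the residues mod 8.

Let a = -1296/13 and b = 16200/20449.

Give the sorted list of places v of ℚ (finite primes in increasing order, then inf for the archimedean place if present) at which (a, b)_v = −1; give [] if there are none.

[2, 13]

Mod squares: a ≡ -13, b ≡ 2. Check v ∈ {∞, 2, 3, 5, 11, 13}.
v=5: a=5^0·(≡3), b=5^2·(≡2) mod 5; (3|5)=-1, (2|5)=-1; (−1)^{0·2·2}·(-1)^2·(-1)^0 = +1.
v=11: a=11^0·(≡1), b=11^-2·(≡2) mod 11; (1|11)=+1, (2|11)=-1; (−1)^{0·-2·5}·(+1)^-2·(-1)^0 = +1.
v=∞: -13 < 0 and 2 > 0  ⇒  (a,b)_∞ = +1.
v=13: a=13^-1·(≡4), b=13^-2·(≡7) mod 13; (4|13)=+1, (7|13)=-1; (−1)^{-1·-2·6}·(+1)^-2·(-1)^-1 = -1.
v=3: a=3^4·(≡2), b=3^4·(≡2) mod 3; (2|3)=-1, (2|3)=-1; (−1)^{4·4·1}·(-1)^4·(-1)^4 = +1.
v=2: v_2(a)=4, v_2(b)=3; units ≡ 3, 1 (mod 8); ε·ε+αω+βω = 1·0+4·0+3·1 ≡ 1  ⇒  (a,b)_2 = -1.
Ram(-13, 2) = {2, 13}; no ℚ_2-point on the conic.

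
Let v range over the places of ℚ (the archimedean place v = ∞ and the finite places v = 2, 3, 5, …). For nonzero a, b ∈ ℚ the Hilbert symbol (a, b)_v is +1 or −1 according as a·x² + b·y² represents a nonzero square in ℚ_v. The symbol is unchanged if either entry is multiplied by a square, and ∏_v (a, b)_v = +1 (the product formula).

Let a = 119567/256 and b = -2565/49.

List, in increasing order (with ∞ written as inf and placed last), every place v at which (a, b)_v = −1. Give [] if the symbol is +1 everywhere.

[2, 3, 5, 19]

(a, b) ≡ (119567, -285) mod (ℚ^×)²; places V = {2, 3, 5, 7, 19, 29, 31, ∞}.
(a,b)_19: α=1, u≡11; β=1, v≡5 (mod 19); (11|19)=+1, (5|19)=+1; sign (−1)^1·+1^1·+1^1 = -1.
(a,b)_5: α=0, u≡2; β=1, v≡3 (mod 5); (2|5)=-1, (3|5)=-1; sign (−1)^0·-1^1·-1^0 = -1.
(a,b)_∞: sgn(119567)=+, sgn(-285)=−, so +1.
(a,b)_3: α=0, u≡2; β=3, v≡1 (mod 3); (2|3)=-1, (1|3)=+1; sign (−1)^0·-1^3·+1^0 = -1.
(a,b)_29: α=1, u≡28; β=0, v≡24 (mod 29); (28|29)=+1, (24|29)=+1; sign (−1)^0·+1^0·+1^1 = +1.
(a,b)_31: α=1, u≡21; β=0, v≡28 (mod 31); (21|31)=-1, (28|31)=+1; sign (−1)^0·-1^0·+1^1 = +1.
(a,b)_2: α=-8, β=0; u≡7, v≡3 (mod 8); ε(u)ε(v)=1·1, αω(v)=-8·1, βω(u)=0·0; sum ≡ 1  ⇒  -1.
(a,b)_7: α=1, u≡2; β=-2, v≡4 (mod 7); (2|7)=+1, (4|7)=+1; sign (−1)^0·+1^-2·+1^1 = +1.
(119567, -285 / ℚ) ramifies at {2, 3, 5, 19}: a division algebra.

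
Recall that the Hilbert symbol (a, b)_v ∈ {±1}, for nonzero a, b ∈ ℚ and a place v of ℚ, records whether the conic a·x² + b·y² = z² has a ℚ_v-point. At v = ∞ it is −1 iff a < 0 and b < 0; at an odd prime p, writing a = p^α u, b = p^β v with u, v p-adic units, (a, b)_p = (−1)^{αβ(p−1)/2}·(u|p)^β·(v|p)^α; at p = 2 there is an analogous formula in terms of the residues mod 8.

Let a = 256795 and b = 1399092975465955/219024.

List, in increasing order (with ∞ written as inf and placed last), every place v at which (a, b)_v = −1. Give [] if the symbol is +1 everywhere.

[2, 17, 23, 29]

(a, b) ≡ (256795, 595) mod (ℚ^×)²; places V = {2, 3, 5, 7, 11, 13, 17, 19, 23, 29, ∞}.
(a,b)_19: α=0, u≡10; β=2, v≡5 (mod 19); (10|19)=-1, (5|19)=+1; sign (−1)^0·-1^2·+1^0 = +1.
(a,b)_∞: sgn(256795)=+, sgn(595)=+, so +1.
(a,b)_13: α=0, u≡6; β=-2, v≡9 (mod 13); (6|13)=-1, (9|13)=+1; sign (−1)^0·-1^-2·+1^0 = +1.
(a,b)_17: α=0, u≡10; β=1, v≡4 (mod 17); (10|17)=-1, (4|17)=+1; sign (−1)^0·-1^1·+1^0 = -1.
(a,b)_2: α=0, β=-4; u≡3, v≡3 (mod 8); ε(u)ε(v)=1·1, αω(v)=0·1, βω(u)=-4·1; sum ≡ 1  ⇒  -1.
(a,b)_29: α=1, u≡10; β=2, v≡14 (mod 29); (10|29)=-1, (14|29)=-1; sign (−1)^0·-1^2·-1^1 = -1.
(a,b)_23: α=1, u≡10; β=2, v≡17 (mod 23); (10|23)=-1, (17|23)=-1; sign (−1)^0·-1^2·-1^1 = -1.
(a,b)_3: α=0, u≡1; β=-4, v≡1 (mod 3); (1|3)=+1, (1|3)=+1; sign (−1)^0·+1^-4·+1^0 = +1.
(a,b)_11: α=1, u≡3; β=4, v≡4 (mod 11); (3|11)=+1, (4|11)=+1; sign (−1)^0·+1^4·+1^1 = +1.
(a,b)_7: α=1, u≡5; β=1, v≡1 (mod 7); (5|7)=-1, (1|7)=+1; sign (−1)^1·-1^1·+1^1 = +1.
(a,b)_5: α=1, u≡4; β=1, v≡4 (mod 5); (4|5)=+1, (4|5)=+1; sign (−1)^0·+1^1·+1^1 = +1.
|Ram(256795, 595)| = 4, even; anisotropic at {2, 17, 23, 29}.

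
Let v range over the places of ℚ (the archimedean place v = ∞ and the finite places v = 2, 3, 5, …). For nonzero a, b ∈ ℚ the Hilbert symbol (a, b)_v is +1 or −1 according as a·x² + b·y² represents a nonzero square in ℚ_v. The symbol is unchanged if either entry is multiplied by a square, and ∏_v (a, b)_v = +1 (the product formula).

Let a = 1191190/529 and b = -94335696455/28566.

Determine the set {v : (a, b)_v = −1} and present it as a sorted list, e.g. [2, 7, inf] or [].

[2, 5, 7, 17]

(a, b) ≡ (24310, -2730) mod (ℚ^×)²; places V = {2, 3, 5, 7, 11, 13, 17, 23, ∞}.
(a,b)_2: α=1, β=-1; u≡3, v≡3 (mod 8); ε(u)ε(v)=1·1, αω(v)=1·1, βω(u)=-1·1; sum ≡ 1  ⇒  -1.
(a,b)_5: α=1, u≡2; β=1, v≡4 (mod 5); (2|5)=-1, (4|5)=+1; sign (−1)^0·-1^1·+1^1 = -1.
(a,b)_3: α=0, u≡1; β=-3, v≡2 (mod 3); (1|3)=+1, (2|3)=-1; sign (−1)^0·+1^-3·-1^0 = +1.
(a,b)_11: α=1, u≡6; β=4, v≡5 (mod 11); (6|11)=-1, (5|11)=+1; sign (−1)^0·-1^4·+1^1 = +1.
(a,b)_23: α=-2, u≡20; β=-2, v≡15 (mod 23); (20|23)=-1, (15|23)=-1; sign (−1)^0·-1^-2·-1^-2 = +1.
(a,b)_∞: sgn(24310)=+, sgn(-2730)=−, so +1.
(a,b)_7: α=2, u≡5; β=3, v≡2 (mod 7); (5|7)=-1, (2|7)=+1; sign (−1)^0·-1^3·+1^2 = -1.
(a,b)_17: α=1, u≡15; β=2, v≡6 (mod 17); (15|17)=+1, (6|17)=-1; sign (−1)^0·+1^2·-1^1 = -1.
(a,b)_13: α=1, u≡5; β=1, v≡7 (mod 13); (5|13)=-1, (7|13)=-1; sign (−1)^0·-1^1·-1^1 = +1.
|Ram(24310, -2730)| = 4, even; anisotropic at {2, 5, 7, 17}.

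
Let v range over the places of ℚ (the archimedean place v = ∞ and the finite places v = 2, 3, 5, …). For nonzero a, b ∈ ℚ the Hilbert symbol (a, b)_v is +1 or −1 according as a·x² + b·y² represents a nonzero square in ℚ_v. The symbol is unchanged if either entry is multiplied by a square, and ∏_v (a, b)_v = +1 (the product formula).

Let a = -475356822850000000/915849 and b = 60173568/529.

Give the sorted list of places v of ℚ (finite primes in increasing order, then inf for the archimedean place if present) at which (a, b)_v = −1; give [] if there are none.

[2, 17]

(a, b) ≡ (-7919314, 533) mod (ℚ^×)²; places V = {2, 3, 5, 7, 11, 13, 17, 19, 23, 29, 41, ∞}.
(a,b)_13: α=1, u≡5; β=1, v≡11 (mod 13); (5|13)=-1, (11|13)=-1; sign (−1)^0·-1^1·-1^1 = +1.
(a,b)_19: α=1, u≡7; β=0, v≡7 (mod 19); (7|19)=+1, (7|19)=+1; sign (−1)^0·+1^0·+1^1 = +1.
(a,b)_5: α=8, u≡1; β=0, v≡2 (mod 5); (1|5)=+1, (2|5)=-1; sign (−1)^0·+1^0·-1^8 = +1.
(a,b)_17: α=1, u≡1; β=0, v≡14 (mod 17); (1|17)=+1, (14|17)=-1; sign (−1)^0·+1^0·-1^1 = -1.
(a,b)_∞: sgn(-7919314)=−, sgn(533)=+, so +1.
(a,b)_7: α=4, u≡3; β=2, v≡2 (mod 7); (3|7)=-1, (2|7)=+1; sign (−1)^0·-1^2·+1^4 = +1.
(a,b)_3: α=-2, u≡2; β=2, v≡2 (mod 3); (2|3)=-1, (2|3)=-1; sign (−1)^0·-1^2·-1^-2 = +1.
(a,b)_29: α=-2, u≡24; β=0, v≡15 (mod 29); (24|29)=+1, (15|29)=-1; sign (−1)^0·+1^0·-1^-2 = +1.
(a,b)_41: α=1, u≡17; β=1, v≡38 (mod 41); (17|41)=-1, (38|41)=-1; sign (−1)^0·-1^1·-1^1 = +1.
(a,b)_2: α=7, β=8; u≡7, v≡5 (mod 8); ε(u)ε(v)=1·0, αω(v)=7·1, βω(u)=8·0; sum ≡ 1  ⇒  -1.
(a,b)_23: α=1, u≡20; β=-2, v≡2 (mod 23); (20|23)=-1, (2|23)=+1; sign (−1)^0·-1^-2·+1^1 = +1.
(a,b)_11: α=-2, u≡3; β=0, v≡4 (mod 11); (3|11)=+1, (4|11)=+1; sign (−1)^0·+1^0·+1^-2 = +1.
|Ram(-7919314, 533)| = 2, even; anisotropic at {2, 17}.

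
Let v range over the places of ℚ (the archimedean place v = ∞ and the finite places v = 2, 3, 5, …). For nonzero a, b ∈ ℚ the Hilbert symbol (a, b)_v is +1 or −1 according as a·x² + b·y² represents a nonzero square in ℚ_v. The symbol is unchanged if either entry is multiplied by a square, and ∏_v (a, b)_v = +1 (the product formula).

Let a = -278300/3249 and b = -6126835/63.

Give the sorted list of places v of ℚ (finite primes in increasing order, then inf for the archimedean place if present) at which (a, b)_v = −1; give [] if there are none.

[5, 7, 19, inf]

Mod squares: a ≡ -23, b ≡ -354445. Check v ∈ {∞, 2, 3, 5, 7, 11, 13, 19, 23, 41}.
v=11: a=11^2·(≡8), b=11^2·(≡8) mod 11; (8|11)=-1, (8|11)=-1; (−1)^{2·2·5}·(-1)^2·(-1)^2 = +1.
v=2: v_2(a)=2, v_2(b)=0; units ≡ 1, 3 (mod 8); ε·ε+αω+βω = 0·1+2·1+0·0 ≡ 0  ⇒  (a,b)_2 = +1.
v=13: a=13^0·(≡9), b=13^1·(≡3) mod 13; (9|13)=+1, (3|13)=+1; (−1)^{0·1·6}·(+1)^1·(+1)^0 = +1.
v=41: a=41^0·(≡9), b=41^1·(≡34) mod 41; (9|41)=+1, (34|41)=-1; (−1)^{0·1·20}·(+1)^1·(-1)^0 = +1.
v=3: a=3^-2·(≡1), b=3^-2·(≡2) mod 3; (1|3)=+1, (2|3)=-1; (−1)^{-2·-2·1}·(+1)^-2·(-1)^-2 = +1.
v=5: a=5^2·(≡2), b=5^1·(≡1) mod 5; (2|5)=-1, (1|5)=+1; (−1)^{2·1·2}·(-1)^1·(+1)^2 = -1.
v=19: a=19^-2·(≡14), b=19^1·(≡10) mod 19; (14|19)=-1, (10|19)=-1; (−1)^{-2·1·9}·(-1)^1·(-1)^-2 = -1.
v=23: a=23^1·(≡15), b=23^0·(≡12) mod 23; (15|23)=-1, (12|23)=+1; (−1)^{1·0·11}·(-1)^0·(+1)^1 = +1.
v=7: a=7^0·(≡6), b=7^-1·(≡3) mod 7; (6|7)=-1, (3|7)=-1; (−1)^{0·-1·3}·(-1)^-1·(-1)^0 = -1.
v=∞: -23 < 0 and -354445 < 0  ⇒  (a,b)_∞ = -1.
(-23, -354445 / ℚ) ramifies at {5, 7, 19, ∞}: a division algebra.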